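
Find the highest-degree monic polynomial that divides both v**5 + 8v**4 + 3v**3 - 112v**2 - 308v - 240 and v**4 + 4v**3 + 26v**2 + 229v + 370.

By polynomial division,
  v**5 + 8v**4 + 3v**3 - 112v**2 - 308v - 240 = (v + 4)(v**4 + 4v**3 + 26v**2 + 229v + 370) + (-39v**3 - 445v**2 - 1594v - 1720)
  v**4 + 4v**3 + 26v**2 + 229v + 370 = (-(1/39)v + 289/1521)(-39v**3 - 445v**2 - 1594v - 1720) + ((105985/1521)v**2 + (741895/1521)v + 1059850/1521)
  -39v**3 - 445v**2 - 1594v - 1720 = (-(59319/105985)v - 261612/105985)((105985/1521)v**2 + (741895/1521)v + 1059850/1521) + (0)
Last nonzero remainder: (105985/1521)v**2 + (741895/1521)v + 1059850/1521. Dividing through by 105985/1521 gives the monic gcd v**2 + 7v + 10.

v**2 + 7v + 10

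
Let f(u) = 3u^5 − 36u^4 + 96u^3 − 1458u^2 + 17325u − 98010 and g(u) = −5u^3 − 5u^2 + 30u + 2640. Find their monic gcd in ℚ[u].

u^2 + 9u + 66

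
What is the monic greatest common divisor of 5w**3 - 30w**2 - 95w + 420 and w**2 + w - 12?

By polynomial division,
  5w**3 - 30w**2 - 95w + 420 = (5w - 35)(w**2 + w - 12) + (0)
The last nonzero remainder w**2 + w - 12 is already monic.

w**2 + w - 12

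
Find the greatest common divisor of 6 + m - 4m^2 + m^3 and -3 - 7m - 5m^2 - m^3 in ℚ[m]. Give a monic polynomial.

1 + m

By polynomial division,
  m^3 - 4m^2 + m + 6 = (-1)(-m^3 - 5m^2 - 7m - 3) + (-9m^2 - 6m + 3)
  -m^3 - 5m^2 - 7m - 3 = ((1/9)m + 13/27)(-9m^2 - 6m + 3) + (-(40/9)m - 40/9)
  -9m^2 - 6m + 3 = ((81/40)m - 27/40)(-(40/9)m - 40/9) + (0)
Last nonzero remainder: -(40/9)m - 40/9. Dividing through by -40/9 gives the monic gcd m + 1.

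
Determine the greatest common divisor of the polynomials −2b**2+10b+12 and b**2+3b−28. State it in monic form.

1

Euclidean algorithm in ℚ[b]:
  −2b**2+10b+12 = (−2)(b**2+3b−28) + (16b−44)
  b**2+3b−28 = ((1/16)b+23/64)(16b−44) + (−195/16)
  16b−44 = (−(256/195)b+704/195)(−195/16) + (0)
The last nonzero remainder is the constant −195/16, so the polynomials are coprime and gcd = 1.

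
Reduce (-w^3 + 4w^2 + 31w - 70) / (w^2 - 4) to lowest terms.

(-w^2 + 2w + 35)/(w + 2)

Repeated division with remainder:
  -w^3 + 4w^2 + 31w - 70 = (-w + 4)(w^2 - 4) + (27w - 54)
  w^2 - 4 = ((1/27)w + 2/27)(27w - 54) + (0)
Last nonzero remainder: 27w - 54. Dividing through by 27 gives the monic gcd w - 2.
Cancel w - 2 from numerator and denominator to get the reduced form.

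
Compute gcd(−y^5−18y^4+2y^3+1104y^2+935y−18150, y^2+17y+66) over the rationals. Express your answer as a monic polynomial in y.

By polynomial division,
  −y^5−18y^4+2y^3+1104y^2+935y−18150 = (−y^3−y^2+85y−275)(y^2+17y+66) + (0)
The last nonzero remainder y^2+17y+66 is already monic.

y^2+17y+66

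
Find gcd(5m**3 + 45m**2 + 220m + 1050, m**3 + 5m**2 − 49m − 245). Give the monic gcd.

m + 7

Euclidean algorithm in ℚ[m]:
  5m**3 + 45m**2 + 220m + 1050 = (5)(m**3 + 5m**2 − 49m − 245) + (20m**2 + 465m + 2275)
  m**3 + 5m**2 − 49m − 245 = ((1/20)m − 73/80)(20m**2 + 465m + 2275) + ((4185/16)m + 29295/16)
  20m**2 + 465m + 2275 = ((64/837)m + 1040/837)((4185/16)m + 29295/16) + (0)
Last nonzero remainder: (4185/16)m + 29295/16. Dividing through by 4185/16 gives the monic gcd m + 7.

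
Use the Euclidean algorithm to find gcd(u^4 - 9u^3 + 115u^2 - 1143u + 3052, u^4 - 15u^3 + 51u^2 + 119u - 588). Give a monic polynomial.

Repeated division with remainder:
  u^4 - 9u^3 + 115u^2 - 1143u + 3052 = (u^4 - 15u^3 + 51u^2 + 119u - 588) + (6u^3 + 64u^2 - 1262u + 3640)
  u^4 - 15u^3 + 51u^2 + 119u - 588 = ((1/6)u - 77/18)(6u^3 + 64u^2 - 1262u + 3640) + ((4816/9)u^2 - (52976/9)u + 134848/9)
  6u^3 + 64u^2 - 1262u + 3640 = ((27/2408)u + 585/2408)((4816/9)u^2 - (52976/9)u + 134848/9) + (0)
Last nonzero remainder: (4816/9)u^2 - (52976/9)u + 134848/9. Dividing through by 4816/9 gives the monic gcd u^2 - 11u + 28.

u^2 - 11u + 28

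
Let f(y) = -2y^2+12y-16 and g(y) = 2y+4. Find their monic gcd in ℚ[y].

1

By polynomial division,
  -2y^2+12y-16 = (-y+8)(2y+4) + (-48)
  2y+4 = (-(1/24)y-1/12)(-48) + (0)
The last nonzero remainder is the constant -48, so the polynomials are coprime and gcd = 1.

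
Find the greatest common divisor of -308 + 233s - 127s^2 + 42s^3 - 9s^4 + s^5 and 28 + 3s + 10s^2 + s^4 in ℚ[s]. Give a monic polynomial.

Apply the Euclidean algorithm:
  s^5 - 9s^4 + 42s^3 - 127s^2 + 233s - 308 = (s - 9)(s^4 + 10s^2 + 3s + 28) + (32s^3 - 40s^2 + 232s - 56)
  s^4 + 10s^2 + 3s + 28 = ((1/32)s + 5/128)(32s^3 - 40s^2 + 232s - 56) + ((69/16)s^2 - (69/16)s + 483/16)
  32s^3 - 40s^2 + 232s - 56 = ((512/69)s - 128/69)((69/16)s^2 - (69/16)s + 483/16) + (0)
Last nonzero remainder: (69/16)s^2 - (69/16)s + 483/16. Dividing through by 69/16 gives the monic gcd s^2 - s + 7.

7 - s + s^2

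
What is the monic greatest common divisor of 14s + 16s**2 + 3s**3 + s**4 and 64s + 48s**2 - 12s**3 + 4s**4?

By polynomial division,
  s**4 + 3s**3 + 16s**2 + 14s = (1/4)(4s**4 - 12s**3 + 48s**2 + 64s) + (6s**3 + 4s**2 - 2s)
  4s**4 - 12s**3 + 48s**2 + 64s = ((2/3)s - 22/9)(6s**3 + 4s**2 - 2s) + ((532/9)s**2 + (532/9)s)
  6s**3 + 4s**2 - 2s = ((27/266)s - 9/266)((532/9)s**2 + (532/9)s) + (0)
Last nonzero remainder: (532/9)s**2 + (532/9)s. Dividing through by 532/9 gives the monic gcd s**2 + s.

s + s**2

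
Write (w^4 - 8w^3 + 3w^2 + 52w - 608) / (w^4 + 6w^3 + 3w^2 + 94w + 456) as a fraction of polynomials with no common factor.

Euclidean algorithm in ℚ[w]:
  w^4 - 8w^3 + 3w^2 + 52w - 608 = (w^4 + 6w^3 + 3w^2 + 94w + 456) + (-14w^3 - 42w - 1064)
  w^4 + 6w^3 + 3w^2 + 94w + 456 = (-(1/14)w - 3/7)(-14w^3 - 42w - 1064) + (0)
Last nonzero remainder: -14w^3 - 42w - 1064. Dividing through by -14 gives the monic gcd w^3 + 3w + 76.
Cancel w^3 + 3w + 76 from numerator and denominator to get the reduced form.

(w - 8)/(w + 6)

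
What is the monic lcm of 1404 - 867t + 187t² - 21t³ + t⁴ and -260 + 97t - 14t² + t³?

Apply the Euclidean algorithm:
  t⁴ - 21t³ + 187t² - 867t + 1404 = (t - 7)(t³ - 14t² + 97t - 260) + (-8t² + 72t - 416)
  t³ - 14t² + 97t - 260 = (-(1/8)t + 5/8)(-8t² + 72t - 416) + (0)
Last nonzero remainder: -8t² + 72t - 416. Dividing through by -8 gives the monic gcd t² - 9t + 52.
Then lcm(f, g) = f·g / gcd(f, g); expanding and making the result monic gives the answer.

-7020 + 5739t - 1802t² + 292t³ - 26t⁴ + t⁵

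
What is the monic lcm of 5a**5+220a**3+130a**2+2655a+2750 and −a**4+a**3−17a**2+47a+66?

Apply the Euclidean algorithm:
  5a**5+220a**3+130a**2+2655a+2750 = (−5a−5)(−a**4+a**3−17a**2+47a+66) + (140a**3+280a**2+3220a+3080)
  −a**4+a**3−17a**2+47a+66 = (−(1/140)a+3/140)(140a**3+280a**2+3220a+3080) + (0)
Last nonzero remainder: 140a**3+280a**2+3220a+3080. Dividing through by 140 gives the monic gcd a**3+2a**2+23a+22.
Then lcm(f, g) = f·g / gcd(f, g); expanding and making the result monic gives the answer.

a**6−3a**5+44a**4−106a**3+453a**2−1043a−1650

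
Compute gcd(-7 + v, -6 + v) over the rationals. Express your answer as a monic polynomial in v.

Apply the Euclidean algorithm:
  v - 7 = (v - 6) + (-1)
  v - 6 = (-v + 6)(-1) + (0)
The last nonzero remainder is the constant -1, so the polynomials are coprime and gcd = 1.

1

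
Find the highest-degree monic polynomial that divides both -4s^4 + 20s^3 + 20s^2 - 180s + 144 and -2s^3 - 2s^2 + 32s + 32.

s - 4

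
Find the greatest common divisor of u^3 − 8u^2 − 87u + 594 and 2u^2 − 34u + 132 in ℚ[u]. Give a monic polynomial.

Repeated division with remainder:
  u^3 − 8u^2 − 87u + 594 = ((1/2)u + 9/2)(2u^2 − 34u + 132) + (0)
Last nonzero remainder: 2u^2 − 34u + 132. Dividing through by 2 gives the monic gcd u^2 − 17u + 66.

u^2 − 17u + 66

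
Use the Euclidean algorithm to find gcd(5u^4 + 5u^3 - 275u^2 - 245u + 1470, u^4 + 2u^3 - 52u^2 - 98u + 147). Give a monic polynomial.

u^3 + 3u^2 - 49u - 147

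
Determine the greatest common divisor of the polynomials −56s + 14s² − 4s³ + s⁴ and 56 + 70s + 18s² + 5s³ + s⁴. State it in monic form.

14 + s²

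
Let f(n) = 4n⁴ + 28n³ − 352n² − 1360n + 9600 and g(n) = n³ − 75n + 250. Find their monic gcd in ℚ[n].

n² + 5n − 50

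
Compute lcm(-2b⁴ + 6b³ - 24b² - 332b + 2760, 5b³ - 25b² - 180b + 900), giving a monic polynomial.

Repeated division with remainder:
  -2b⁴ + 6b³ - 24b² - 332b + 2760 = (-(2/5)b - 4/5)(5b³ - 25b² - 180b + 900) + (-116b² - 116b + 3480)
  5b³ - 25b² - 180b + 900 = (-(5/116)b + 15/58)(-116b² - 116b + 3480) + (0)
Last nonzero remainder: -116b² - 116b + 3480. Dividing through by -116 gives the monic gcd b² + b - 30.
Then lcm(f, g) = f·g / gcd(f, g); expanding and making the result monic gives the answer.

b⁵ - 9b⁴ + 30b³ + 94b² - 2376b + 8280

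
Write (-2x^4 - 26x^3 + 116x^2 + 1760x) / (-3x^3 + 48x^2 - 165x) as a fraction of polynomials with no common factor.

Apply the Euclidean algorithm:
  -2x^4 - 26x^3 + 116x^2 + 1760x = ((2/3)x + 58/3)(-3x^3 + 48x^2 - 165x) + (-702x^2 + 4950x)
  -3x^3 + 48x^2 - 165x = ((1/234)x - 349/9126)(-702x^2 + 4950x) + ((12320/507)x)
  -702x^2 + 4950x = (-(177957/6160)x + 22815/112)((12320/507)x) + (0)
Last nonzero remainder: (12320/507)x. Dividing through by 12320/507 gives the monic gcd x.
Cancel x from numerator and denominator to get the reduced form.

(2x^3 + 26x^2 - 116x - 1760)/(3x^2 - 48x + 165)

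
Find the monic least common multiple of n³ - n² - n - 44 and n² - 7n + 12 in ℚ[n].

By polynomial division,
  n³ - n² - n - 44 = (n + 6)(n² - 7n + 12) + (29n - 116)
  n² - 7n + 12 = ((1/29)n - 3/29)(29n - 116) + (0)
Last nonzero remainder: 29n - 116. Dividing through by 29 gives the monic gcd n - 4.
Then lcm(f, g) = f·g / gcd(f, g); expanding and making the result monic gives the answer.

n⁴ - 4n³ + 2n² - 41n + 132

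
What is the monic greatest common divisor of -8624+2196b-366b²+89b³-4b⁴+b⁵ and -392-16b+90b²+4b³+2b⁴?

49+2b+b²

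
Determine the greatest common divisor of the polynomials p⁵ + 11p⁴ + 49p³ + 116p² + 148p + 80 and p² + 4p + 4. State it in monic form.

p² + 4p + 4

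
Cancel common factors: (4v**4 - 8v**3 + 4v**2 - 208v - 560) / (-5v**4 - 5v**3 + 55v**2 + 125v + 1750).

Repeated division with remainder:
  4v**4 - 8v**3 + 4v**2 - 208v - 560 = (-4/5)(-5v**4 - 5v**3 + 55v**2 + 125v + 1750) + (-12v**3 + 48v**2 - 108v + 840)
  -5v**4 - 5v**3 + 55v**2 + 125v + 1750 = ((5/12)v + 25/12)(-12v**3 + 48v**2 - 108v + 840) + (0)
Last nonzero remainder: -12v**3 + 48v**2 - 108v + 840. Dividing through by -12 gives the monic gcd v**3 - 4v**2 + 9v - 70.
Cancel v**3 - 4v**2 + 9v - 70 from numerator and denominator to get the reduced form.

(-4v - 8)/(5v + 25)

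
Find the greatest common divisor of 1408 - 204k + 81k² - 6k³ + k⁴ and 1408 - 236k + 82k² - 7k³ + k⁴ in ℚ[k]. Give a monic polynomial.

32 - k + k²

Repeated division with remainder:
  k⁴ - 6k³ + 81k² - 204k + 1408 = (k⁴ - 7k³ + 82k² - 236k + 1408) + (k³ - k² + 32k)
  k⁴ - 7k³ + 82k² - 236k + 1408 = (k - 6)(k³ - k² + 32k) + (44k² - 44k + 1408)
  k³ - k² + 32k = ((1/44)k)(44k² - 44k + 1408) + (0)
Last nonzero remainder: 44k² - 44k + 1408. Dividing through by 44 gives the monic gcd k² - k + 32.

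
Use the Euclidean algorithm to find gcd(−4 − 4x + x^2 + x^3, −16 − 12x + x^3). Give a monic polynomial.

2 + x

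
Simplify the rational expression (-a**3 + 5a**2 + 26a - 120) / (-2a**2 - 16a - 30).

By polynomial division,
  -a**3 + 5a**2 + 26a - 120 = ((1/2)a - 13/2)(-2a**2 - 16a - 30) + (-63a - 315)
  -2a**2 - 16a - 30 = ((2/63)a + 2/21)(-63a - 315) + (0)
Last nonzero remainder: -63a - 315. Dividing through by -63 gives the monic gcd a + 5.
Cancel a + 5 from numerator and denominator to get the reduced form.

(a**2 - 10a + 24)/(2a + 6)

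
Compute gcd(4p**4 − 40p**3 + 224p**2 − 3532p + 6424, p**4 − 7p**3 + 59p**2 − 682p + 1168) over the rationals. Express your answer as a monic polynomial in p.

Repeated division with remainder:
  4p**4 − 40p**3 + 224p**2 − 3532p + 6424 = (4)(p**4 − 7p**3 + 59p**2 − 682p + 1168) + (−12p**3 − 12p**2 − 804p + 1752)
  p**4 − 7p**3 + 59p**2 − 682p + 1168 = (−(1/12)p + 2/3)(−12p**3 − 12p**2 − 804p + 1752) + (0)
Last nonzero remainder: −12p**3 − 12p**2 − 804p + 1752. Dividing through by −12 gives the monic gcd p**3 + p**2 + 67p − 146.

p**3 + p**2 + 67p − 146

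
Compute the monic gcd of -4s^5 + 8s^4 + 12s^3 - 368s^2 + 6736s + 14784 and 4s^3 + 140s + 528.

s^2 - 3s + 44

Apply the Euclidean algorithm:
  -4s^5 + 8s^4 + 12s^3 - 368s^2 + 6736s + 14784 = (-s^2 + 2s + 38)(4s^3 + 140s + 528) + (-120s^2 + 360s - 5280)
  4s^3 + 140s + 528 = (-(1/30)s - 1/10)(-120s^2 + 360s - 5280) + (0)
Last nonzero remainder: -120s^2 + 360s - 5280. Dividing through by -120 gives the monic gcd s^2 - 3s + 44.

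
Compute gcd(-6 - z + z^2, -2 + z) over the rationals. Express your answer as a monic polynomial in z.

1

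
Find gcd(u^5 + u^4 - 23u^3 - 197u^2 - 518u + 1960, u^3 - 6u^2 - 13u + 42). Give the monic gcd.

u^2 - 9u + 14

Euclidean algorithm in ℚ[u]:
  u^5 + u^4 - 23u^3 - 197u^2 - 518u + 1960 = (u^2 + 7u + 32)(u^3 - 6u^2 - 13u + 42) + (44u^2 - 396u + 616)
  u^3 - 6u^2 - 13u + 42 = ((1/44)u + 3/44)(44u^2 - 396u + 616) + (0)
Last nonzero remainder: 44u^2 - 396u + 616. Dividing through by 44 gives the monic gcd u^2 - 9u + 14.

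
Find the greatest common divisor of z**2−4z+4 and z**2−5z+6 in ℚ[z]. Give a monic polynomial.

z−2

Euclidean algorithm in ℚ[z]:
  z**2−4z+4 = (z**2−5z+6) + (z−2)
  z**2−5z+6 = (z−3)(z−2) + (0)
The last nonzero remainder z−2 is already monic.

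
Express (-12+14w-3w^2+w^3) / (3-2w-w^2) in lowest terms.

(-12+2w-w^2)/(3+w)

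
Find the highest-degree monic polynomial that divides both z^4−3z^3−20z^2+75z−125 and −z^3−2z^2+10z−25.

z^3+2z^2−10z+25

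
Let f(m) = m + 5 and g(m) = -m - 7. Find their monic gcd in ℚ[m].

1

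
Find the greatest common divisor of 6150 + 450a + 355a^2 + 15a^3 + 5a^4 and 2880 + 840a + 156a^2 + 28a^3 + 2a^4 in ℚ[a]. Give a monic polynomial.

30 + a^2

By polynomial division,
  5a^4 + 15a^3 + 355a^2 + 450a + 6150 = (5/2)(2a^4 + 28a^3 + 156a^2 + 840a + 2880) + (−55a^3 − 35a^2 − 1650a − 1050)
  2a^4 + 28a^3 + 156a^2 + 840a + 2880 = (−(2/55)a − 294/605)(−55a^3 − 35a^2 − 1650a − 1050) + ((9558/121)a^2 + 286740/121)
  −55a^3 − 35a^2 − 1650a − 1050 = (−(6655/9558)a − 4235/9558)((9558/121)a^2 + 286740/121) + (0)
Last nonzero remainder: (9558/121)a^2 + 286740/121. Dividing through by 9558/121 gives the monic gcd a^2 + 30.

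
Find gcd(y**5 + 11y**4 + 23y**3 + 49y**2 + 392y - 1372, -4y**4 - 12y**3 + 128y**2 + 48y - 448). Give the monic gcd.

y**2 + 5y - 14

Euclidean algorithm in ℚ[y]:
  y**5 + 11y**4 + 23y**3 + 49y**2 + 392y - 1372 = (-(1/4)y - 2)(-4y**4 - 12y**3 + 128y**2 + 48y - 448) + (31y**3 + 317y**2 + 376y - 2268)
  -4y**4 - 12y**3 + 128y**2 + 48y - 448 = (-(4/31)y + 896/961)(31y**3 + 317y**2 + 376y - 2268) + (-(114400/961)y**2 - (572000/961)y + 1601600/961)
  31y**3 + 317y**2 + 376y - 2268 = (-(29791/114400)y - 77841/57200)(-(114400/961)y**2 - (572000/961)y + 1601600/961) + (0)
Last nonzero remainder: -(114400/961)y**2 - (572000/961)y + 1601600/961. Dividing through by -114400/961 gives the monic gcd y**2 + 5y - 14.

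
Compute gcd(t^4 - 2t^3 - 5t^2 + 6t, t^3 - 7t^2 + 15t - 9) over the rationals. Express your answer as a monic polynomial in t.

t^2 - 4t + 3

Repeated division with remainder:
  t^4 - 2t^3 - 5t^2 + 6t = (t + 5)(t^3 - 7t^2 + 15t - 9) + (15t^2 - 60t + 45)
  t^3 - 7t^2 + 15t - 9 = ((1/15)t - 1/5)(15t^2 - 60t + 45) + (0)
Last nonzero remainder: 15t^2 - 60t + 45. Dividing through by 15 gives the monic gcd t^2 - 4t + 3.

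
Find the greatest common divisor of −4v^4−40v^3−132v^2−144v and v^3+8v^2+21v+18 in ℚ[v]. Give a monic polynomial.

v^2+6v+9

Repeated division with remainder:
  −4v^4−40v^3−132v^2−144v = (−4v−8)(v^3+8v^2+21v+18) + (16v^2+96v+144)
  v^3+8v^2+21v+18 = ((1/16)v+1/8)(16v^2+96v+144) + (0)
Last nonzero remainder: 16v^2+96v+144. Dividing through by 16 gives the monic gcd v^2+6v+9.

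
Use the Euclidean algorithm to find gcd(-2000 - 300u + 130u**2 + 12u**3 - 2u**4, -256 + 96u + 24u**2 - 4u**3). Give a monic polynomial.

4 + u

By polynomial division,
  -2u**4 + 12u**3 + 130u**2 - 300u - 2000 = ((1/2)u)(-4u**3 + 24u**2 + 96u - 256) + (82u**2 - 172u - 2000)
  -4u**3 + 24u**2 + 96u - 256 = (-(2/41)u + 320/1681)(82u**2 - 172u - 2000) + ((52416/1681)u + 209664/1681)
  82u**2 - 172u - 2000 = ((68921/26208)u - 210125/13104)((52416/1681)u + 209664/1681) + (0)
Last nonzero remainder: (52416/1681)u + 209664/1681. Dividing through by 52416/1681 gives the monic gcd u + 4.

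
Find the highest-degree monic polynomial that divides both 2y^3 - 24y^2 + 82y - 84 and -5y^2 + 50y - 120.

Euclidean algorithm in ℚ[y]:
  2y^3 - 24y^2 + 82y - 84 = (-(2/5)y + 4/5)(-5y^2 + 50y - 120) + (-6y + 12)
  -5y^2 + 50y - 120 = ((5/6)y - 20/3)(-6y + 12) + (-40)
  -6y + 12 = ((3/20)y - 3/10)(-40) + (0)
The last nonzero remainder is the constant -40, so the polynomials are coprime and gcd = 1.

1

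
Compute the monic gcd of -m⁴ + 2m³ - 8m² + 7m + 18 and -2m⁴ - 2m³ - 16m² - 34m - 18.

Apply the Euclidean algorithm:
  -m⁴ + 2m³ - 8m² + 7m + 18 = (1/2)(-2m⁴ - 2m³ - 16m² - 34m - 18) + (3m³ + 24m + 27)
  -2m⁴ - 2m³ - 16m² - 34m - 18 = (-(2/3)m - 2/3)(3m³ + 24m + 27) + (0)
Last nonzero remainder: 3m³ + 24m + 27. Dividing through by 3 gives the monic gcd m³ + 8m + 9.

m³ + 8m + 9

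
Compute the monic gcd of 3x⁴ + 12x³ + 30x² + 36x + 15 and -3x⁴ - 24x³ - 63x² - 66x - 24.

Apply the Euclidean algorithm:
  3x⁴ + 12x³ + 30x² + 36x + 15 = (-1)(-3x⁴ - 24x³ - 63x² - 66x - 24) + (-12x³ - 33x² - 30x - 9)
  -3x⁴ - 24x³ - 63x² - 66x - 24 = ((1/4)x + 21/16)(-12x³ - 33x² - 30x - 9) + (-(195/16)x² - (195/8)x - 195/16)
  -12x³ - 33x² - 30x - 9 = ((64/65)x + 48/65)(-(195/16)x² - (195/8)x - 195/16) + (0)
Last nonzero remainder: -(195/16)x² - (195/8)x - 195/16. Dividing through by -195/16 gives the monic gcd x² + 2x + 1.

x² + 2x + 1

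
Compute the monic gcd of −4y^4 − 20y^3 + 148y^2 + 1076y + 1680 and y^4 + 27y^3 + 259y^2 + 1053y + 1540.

Repeated division with remainder:
  −4y^4 − 20y^3 + 148y^2 + 1076y + 1680 = (−4)(y^4 + 27y^3 + 259y^2 + 1053y + 1540) + (88y^3 + 1184y^2 + 5288y + 7840)
  y^4 + 27y^3 + 259y^2 + 1053y + 1540 = ((1/88)y + 149/968)(88y^3 + 1184y^2 + 5288y + 7840) + ((2016/121)y^2 + (18144/121)y + 40320/121)
  88y^3 + 1184y^2 + 5288y + 7840 = ((1331/252)y + 847/36)((2016/121)y^2 + (18144/121)y + 40320/121) + (0)
Last nonzero remainder: (2016/121)y^2 + (18144/121)y + 40320/121. Dividing through by 2016/121 gives the monic gcd y^2 + 9y + 20.

y^2 + 9y + 20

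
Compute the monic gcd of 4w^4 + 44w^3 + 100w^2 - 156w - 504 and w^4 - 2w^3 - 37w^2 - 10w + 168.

Apply the Euclidean algorithm:
  4w^4 + 44w^3 + 100w^2 - 156w - 504 = (4)(w^4 - 2w^3 - 37w^2 - 10w + 168) + (52w^3 + 248w^2 - 116w - 1176)
  w^4 - 2w^3 - 37w^2 - 10w + 168 = ((1/52)w - 22/169)(52w^3 + 248w^2 - 116w - 1176) + (-(420/169)w^2 - (420/169)w + 2520/169)
  52w^3 + 248w^2 - 116w - 1176 = (-(2197/105)w - 1183/15)(-(420/169)w^2 - (420/169)w + 2520/169) + (0)
Last nonzero remainder: -(420/169)w^2 - (420/169)w + 2520/169. Dividing through by -420/169 gives the monic gcd w^2 + w - 6.

w^2 + w - 6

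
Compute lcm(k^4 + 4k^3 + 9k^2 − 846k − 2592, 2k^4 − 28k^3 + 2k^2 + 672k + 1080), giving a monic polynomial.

Repeated division with remainder:
  k^4 + 4k^3 + 9k^2 − 846k − 2592 = (1/2)(2k^4 − 28k^3 + 2k^2 + 672k + 1080) + (18k^3 + 8k^2 − 1182k − 3132)
  2k^4 − 28k^3 + 2k^2 + 672k + 1080 = ((1/9)k − 130/81)(18k^3 + 8k^2 − 1182k − 3132) + ((11840/81)k^2 − (23680/27)k − 11840/3)
  18k^3 + 8k^2 − 1182k − 3132 = ((729/5920)k + 2349/2960)((11840/81)k^2 − (23680/27)k − 11840/3) + (0)
Last nonzero remainder: (11840/81)k^2 − (23680/27)k − 11840/3. Dividing through by 11840/81 gives the monic gcd k^2 − 6k − 27.
Then lcm(f, g) = f·g / gcd(f, g); expanding and making the result monic gives the answer.

k^6 − 4k^5 − 43k^4 − 998k^3 + 3996k^2 + 37656k + 51840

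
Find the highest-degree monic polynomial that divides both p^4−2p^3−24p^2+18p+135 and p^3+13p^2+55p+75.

p+3

By polynomial division,
  p^4−2p^3−24p^2+18p+135 = (p−15)(p^3+13p^2+55p+75) + (116p^2+768p+1260)
  p^3+13p^2+55p+75 = ((1/116)p+185/3364)(116p^2+768p+1260) + ((1600/841)p+4800/841)
  116p^2+768p+1260 = ((24389/400)p+17661/80)((1600/841)p+4800/841) + (0)
Last nonzero remainder: (1600/841)p+4800/841. Dividing through by 1600/841 gives the monic gcd p+3.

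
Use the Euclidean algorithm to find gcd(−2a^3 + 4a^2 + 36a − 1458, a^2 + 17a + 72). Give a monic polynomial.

a + 9

Euclidean algorithm in ℚ[a]:
  −2a^3 + 4a^2 + 36a − 1458 = (−2a + 38)(a^2 + 17a + 72) + (−466a − 4194)
  a^2 + 17a + 72 = (−(1/466)a − 4/233)(−466a − 4194) + (0)
Last nonzero remainder: −466a − 4194. Dividing through by −466 gives the monic gcd a + 9.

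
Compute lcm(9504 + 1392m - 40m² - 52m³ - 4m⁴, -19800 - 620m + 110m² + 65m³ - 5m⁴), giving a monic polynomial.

Apply the Euclidean algorithm:
  -4m⁴ - 52m³ - 40m² + 1392m + 9504 = (4/5)(-5m⁴ + 65m³ + 110m² - 620m - 19800) + (-104m³ - 128m² + 1888m + 25344)
  -5m⁴ + 65m³ + 110m² - 620m - 19800 = ((5/104)m - 925/1352)(-104m³ - 128m² + 1888m + 25344) + (-(11550/169)m² - (92400/169)m - 415800/169)
  -104m³ - 128m² + 1888m + 25344 = ((8788/5775)m - 5408/525)(-(11550/169)m² - (92400/169)m - 415800/169) + (0)
Last nonzero remainder: -(11550/169)m² - (92400/169)m - 415800/169. Dividing through by -11550/169 gives the monic gcd m² + 8m + 36.
Then lcm(f, g) = f·g / gcd(f, g); expanding and making the result monic gives the answer.

-261360 + 11616m + 6032m² + 872m³ - 153m⁴ - 8m⁵ + m⁶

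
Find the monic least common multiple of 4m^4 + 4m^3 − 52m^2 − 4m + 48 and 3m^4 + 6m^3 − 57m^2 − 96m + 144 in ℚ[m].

Euclidean algorithm in ℚ[m]:
  4m^4 + 4m^3 − 52m^2 − 4m + 48 = (4/3)(3m^4 + 6m^3 − 57m^2 − 96m + 144) + (−4m^3 + 24m^2 + 124m − 144)
  3m^4 + 6m^3 − 57m^2 − 96m + 144 = (−(3/4)m − 6)(−4m^3 + 24m^2 + 124m − 144) + (180m^2 + 540m − 720)
  −4m^3 + 24m^2 + 124m − 144 = (−(1/45)m + 1/5)(180m^2 + 540m − 720) + (0)
Last nonzero remainder: 180m^2 + 540m − 720. Dividing through by 180 gives the monic gcd m^2 + 3m − 4.
Then lcm(f, g) = f·g / gcd(f, g); expanding and making the result monic gives the answer.

m^6 − 26m^4 + 169m^2 − 144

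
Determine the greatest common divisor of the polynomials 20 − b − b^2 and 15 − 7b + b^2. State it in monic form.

By polynomial division,
  −b^2 − b + 20 = (−1)(b^2 − 7b + 15) + (−8b + 35)
  b^2 − 7b + 15 = (−(1/8)b + 21/64)(−8b + 35) + (225/64)
  −8b + 35 = (−(512/225)b + 448/45)(225/64) + (0)
The last nonzero remainder is the constant 225/64, so the polynomials are coprime and gcd = 1.

1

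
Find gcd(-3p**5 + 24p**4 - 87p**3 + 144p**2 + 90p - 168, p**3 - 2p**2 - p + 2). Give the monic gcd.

Euclidean algorithm in ℚ[p]:
  -3p**5 + 24p**4 - 87p**3 + 144p**2 + 90p - 168 = (-3p**2 + 18p - 54)(p**3 - 2p**2 - p + 2) + (60p**2 - 60)
  p**3 - 2p**2 - p + 2 = ((1/60)p - 1/30)(60p**2 - 60) + (0)
Last nonzero remainder: 60p**2 - 60. Dividing through by 60 gives the monic gcd p**2 - 1.

p**2 - 1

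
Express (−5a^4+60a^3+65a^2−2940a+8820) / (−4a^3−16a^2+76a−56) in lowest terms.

(5a^3−95a^2+600a−1260)/(4a^2−12a+8)

Repeated division with remainder:
  −5a^4+60a^3+65a^2−2940a+8820 = ((5/4)a−20)(−4a^3−16a^2+76a−56) + (−350a^2−1350a+7700)
  −4a^3−16a^2+76a−56 = ((2/175)a+2/1225)(−350a^2−1350a+7700) + (−(480/49)a−480/7)
  −350a^2−1350a+7700 = ((1715/48)a−2695/24)(−(480/49)a−480/7) + (0)
Last nonzero remainder: −(480/49)a−480/7. Dividing through by −480/49 gives the monic gcd a+7.
Cancel a+7 from numerator and denominator to get the reduced form.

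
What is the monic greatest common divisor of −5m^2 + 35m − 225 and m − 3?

1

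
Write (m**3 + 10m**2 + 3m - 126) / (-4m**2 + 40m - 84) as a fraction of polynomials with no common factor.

(-m**2 - 13m - 42)/(4m - 28)

By polynomial division,
  m**3 + 10m**2 + 3m - 126 = (-(1/4)m - 5)(-4m**2 + 40m - 84) + (182m - 546)
  -4m**2 + 40m - 84 = (-(2/91)m + 2/13)(182m - 546) + (0)
Last nonzero remainder: 182m - 546. Dividing through by 182 gives the monic gcd m - 3.
Cancel m - 3 from numerator and denominator to get the reduced form.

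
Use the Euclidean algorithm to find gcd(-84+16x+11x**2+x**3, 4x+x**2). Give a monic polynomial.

Apply the Euclidean algorithm:
  x**3+11x**2+16x-84 = (x+7)(x**2+4x) + (-12x-84)
  x**2+4x = (-(1/12)x+1/4)(-12x-84) + (21)
  -12x-84 = (-(4/7)x-4)(21) + (0)
The last nonzero remainder is the constant 21, so the polynomials are coprime and gcd = 1.

1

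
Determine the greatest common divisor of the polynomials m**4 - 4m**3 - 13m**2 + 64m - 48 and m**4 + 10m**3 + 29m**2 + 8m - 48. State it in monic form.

Euclidean algorithm in ℚ[m]:
  m**4 - 4m**3 - 13m**2 + 64m - 48 = (m**4 + 10m**3 + 29m**2 + 8m - 48) + (-14m**3 - 42m**2 + 56m)
  m**4 + 10m**3 + 29m**2 + 8m - 48 = (-(1/14)m - 1/2)(-14m**3 - 42m**2 + 56m) + (12m**2 + 36m - 48)
  -14m**3 - 42m**2 + 56m = (-(7/6)m)(12m**2 + 36m - 48) + (0)
Last nonzero remainder: 12m**2 + 36m - 48. Dividing through by 12 gives the monic gcd m**2 + 3m - 4.

m**2 + 3m - 4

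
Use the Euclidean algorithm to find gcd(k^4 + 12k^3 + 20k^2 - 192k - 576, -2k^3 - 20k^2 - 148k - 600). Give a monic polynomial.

k + 6

Euclidean algorithm in ℚ[k]:
  k^4 + 12k^3 + 20k^2 - 192k - 576 = (-(1/2)k - 1)(-2k^3 - 20k^2 - 148k - 600) + (-74k^2 - 640k - 1176)
  -2k^3 - 20k^2 - 148k - 600 = ((1/37)k + 50/1369)(-74k^2 - 640k - 1176) + (-(127100/1369)k - 762600/1369)
  -74k^2 - 640k - 1176 = ((50653/63550)k + 67081/31775)(-(127100/1369)k - 762600/1369) + (0)
Last nonzero remainder: -(127100/1369)k - 762600/1369. Dividing through by -127100/1369 gives the monic gcd k + 6.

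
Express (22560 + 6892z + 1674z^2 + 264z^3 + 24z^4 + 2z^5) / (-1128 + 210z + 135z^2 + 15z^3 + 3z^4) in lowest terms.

(480 + 116z + 18z^2 + 2z^3)/(-24 + 6z + 3z^2)

By polynomial division,
  2z^5 + 24z^4 + 264z^3 + 1674z^2 + 6892z + 22560 = ((2/3)z + 14/3)(3z^4 + 15z^3 + 135z^2 + 210z - 1128) + (104z^3 + 904z^2 + 6664z + 27824)
  3z^4 + 15z^3 + 135z^2 + 210z - 1128 = ((3/104)z - 18/169)(104z^3 + 904z^2 + 6664z + 27824) + ((6600/169)z^2 + (19800/169)z + 310200/169)
  104z^3 + 904z^2 + 6664z + 27824 = ((2197/825)z + 12506/825)((6600/169)z^2 + (19800/169)z + 310200/169) + (0)
Last nonzero remainder: (6600/169)z^2 + (19800/169)z + 310200/169. Dividing through by 6600/169 gives the monic gcd z^2 + 3z + 47.
Cancel z^2 + 3z + 47 from numerator and denominator to get the reduced form.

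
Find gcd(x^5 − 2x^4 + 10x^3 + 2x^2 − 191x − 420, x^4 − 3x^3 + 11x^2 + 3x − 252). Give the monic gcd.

By polynomial division,
  x^5 − 2x^4 + 10x^3 + 2x^2 − 191x − 420 = (x + 1)(x^4 − 3x^3 + 11x^2 + 3x − 252) + (2x^3 − 12x^2 + 58x − 168)
  x^4 − 3x^3 + 11x^2 + 3x − 252 = ((1/2)x + 3/2)(2x^3 − 12x^2 + 58x − 168) + (0)
Last nonzero remainder: 2x^3 − 12x^2 + 58x − 168. Dividing through by 2 gives the monic gcd x^3 − 6x^2 + 29x − 84.

x^3 − 6x^2 + 29x − 84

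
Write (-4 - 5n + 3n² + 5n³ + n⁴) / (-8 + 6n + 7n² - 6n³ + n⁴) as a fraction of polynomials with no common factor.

Apply the Euclidean algorithm:
  n⁴ + 5n³ + 3n² - 5n - 4 = (n⁴ - 6n³ + 7n² + 6n - 8) + (11n³ - 4n² - 11n + 4)
  n⁴ - 6n³ + 7n² + 6n - 8 = ((1/11)n - 62/121)(11n³ - 4n² - 11n + 4) + ((720/121)n² - 720/121)
  11n³ - 4n² - 11n + 4 = ((1331/720)n - 121/180)((720/121)n² - 720/121) + (0)
Last nonzero remainder: (720/121)n² - 720/121. Dividing through by 720/121 gives the monic gcd n² - 1.
Cancel n² - 1 from numerator and denominator to get the reduced form.

(4 + 5n + n²)/(8 - 6n + n²)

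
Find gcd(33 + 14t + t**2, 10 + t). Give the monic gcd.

Apply the Euclidean algorithm:
  t**2 + 14t + 33 = (t + 4)(t + 10) + (−7)
  t + 10 = (−(1/7)t − 10/7)(−7) + (0)
The last nonzero remainder is the constant −7, so the polynomials are coprime and gcd = 1.

1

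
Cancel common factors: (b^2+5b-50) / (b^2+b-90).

(b-5)/(b-9)

Apply the Euclidean algorithm:
  b^2+5b-50 = (b^2+b-90) + (4b+40)
  b^2+b-90 = ((1/4)b-9/4)(4b+40) + (0)
Last nonzero remainder: 4b+40. Dividing through by 4 gives the monic gcd b+10.
Cancel b+10 from numerator and denominator to get the reduced form.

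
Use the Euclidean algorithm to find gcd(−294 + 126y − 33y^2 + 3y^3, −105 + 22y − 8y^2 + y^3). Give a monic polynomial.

−7 + y

Repeated division with remainder:
  3y^3 − 33y^2 + 126y − 294 = (3)(y^3 − 8y^2 + 22y − 105) + (−9y^2 + 60y + 21)
  y^3 − 8y^2 + 22y − 105 = (−(1/9)y + 4/27)(−9y^2 + 60y + 21) + ((139/9)y − 973/9)
  −9y^2 + 60y + 21 = (−(81/139)y − 27/139)((139/9)y − 973/9) + (0)
Last nonzero remainder: (139/9)y − 973/9. Dividing through by 139/9 gives the monic gcd y − 7.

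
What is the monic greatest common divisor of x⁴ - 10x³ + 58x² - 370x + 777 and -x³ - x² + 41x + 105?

x - 7

Repeated division with remainder:
  x⁴ - 10x³ + 58x² - 370x + 777 = (-x + 11)(-x³ - x² + 41x + 105) + (110x² - 716x - 378)
  -x³ - x² + 41x + 105 = (-(1/110)x - 413/6050)(110x² - 716x - 378) + (-(34224/3025)x + 239568/3025)
  110x² - 716x - 378 = (-(166375/17112)x - 27225/5704)(-(34224/3025)x + 239568/3025) + (0)
Last nonzero remainder: -(34224/3025)x + 239568/3025. Dividing through by -34224/3025 gives the monic gcd x - 7.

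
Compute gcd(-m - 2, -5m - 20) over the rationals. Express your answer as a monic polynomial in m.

Repeated division with remainder:
  -m - 2 = (1/5)(-5m - 20) + (2)
  -5m - 20 = (-(5/2)m - 10)(2) + (0)
The last nonzero remainder is the constant 2, so the polynomials are coprime and gcd = 1.

1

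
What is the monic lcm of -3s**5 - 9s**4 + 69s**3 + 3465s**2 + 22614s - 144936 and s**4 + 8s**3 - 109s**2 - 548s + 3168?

s**7 + 6s**6 - 102s**5 - 1488s**4 - 8979s**3 + 127338s**2 + 808280s - 4251456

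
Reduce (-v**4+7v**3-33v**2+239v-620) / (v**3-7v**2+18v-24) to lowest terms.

Euclidean algorithm in ℚ[v]:
  -v**4+7v**3-33v**2+239v-620 = (-v)(v**3-7v**2+18v-24) + (-15v**2+215v-620)
  v**3-7v**2+18v-24 = (-(1/15)v-22/45)(-15v**2+215v-620) + ((736/9)v-2944/9)
  -15v**2+215v-620 = (-(135/736)v+1395/736)((736/9)v-2944/9) + (0)
Last nonzero remainder: (736/9)v-2944/9. Dividing through by 736/9 gives the monic gcd v-4.
Cancel v-4 from numerator and denominator to get the reduced form.

(-v**3+3v**2-21v+155)/(v**2-3v+6)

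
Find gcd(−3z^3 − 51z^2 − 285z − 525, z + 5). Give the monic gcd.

z + 5

Euclidean algorithm in ℚ[z]:
  −3z^3 − 51z^2 − 285z − 525 = (−3z^2 − 36z − 105)(z + 5) + (0)
The last nonzero remainder z + 5 is already monic.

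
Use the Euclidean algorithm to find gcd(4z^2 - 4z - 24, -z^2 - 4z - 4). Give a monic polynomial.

z + 2

Apply the Euclidean algorithm:
  4z^2 - 4z - 24 = (-4)(-z^2 - 4z - 4) + (-20z - 40)
  -z^2 - 4z - 4 = ((1/20)z + 1/10)(-20z - 40) + (0)
Last nonzero remainder: -20z - 40. Dividing through by -20 gives the monic gcd z + 2.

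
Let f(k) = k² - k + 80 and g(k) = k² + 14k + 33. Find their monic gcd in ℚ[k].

1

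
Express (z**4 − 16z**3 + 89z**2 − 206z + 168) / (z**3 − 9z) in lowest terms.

(z**3 − 13z**2 + 50z − 56)/(z**2 + 3z)

By polynomial division,
  z**4 − 16z**3 + 89z**2 − 206z + 168 = (z − 16)(z**3 − 9z) + (98z**2 − 350z + 168)
  z**3 − 9z = ((1/98)z + 25/686)(98z**2 − 350z + 168) + ((100/49)z − 300/49)
  98z**2 − 350z + 168 = ((2401/50)z − 686/25)((100/49)z − 300/49) + (0)
Last nonzero remainder: (100/49)z − 300/49. Dividing through by 100/49 gives the monic gcd z − 3.
Cancel z − 3 from numerator and denominator to get the reduced form.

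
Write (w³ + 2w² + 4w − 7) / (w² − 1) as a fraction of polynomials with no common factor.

(w² + 3w + 7)/(w + 1)

Euclidean algorithm in ℚ[w]:
  w³ + 2w² + 4w − 7 = (w + 2)(w² − 1) + (5w − 5)
  w² − 1 = ((1/5)w + 1/5)(5w − 5) + (0)
Last nonzero remainder: 5w − 5. Dividing through by 5 gives the monic gcd w − 1.
Cancel w − 1 from numerator and denominator to get the reduced form.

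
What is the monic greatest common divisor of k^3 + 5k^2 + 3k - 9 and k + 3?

k + 3

Repeated division with remainder:
  k^3 + 5k^2 + 3k - 9 = (k^2 + 2k - 3)(k + 3) + (0)
The last nonzero remainder k + 3 is already monic.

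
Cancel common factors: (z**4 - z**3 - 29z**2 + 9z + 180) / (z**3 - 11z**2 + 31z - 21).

(z**3 + 2z**2 - 23z - 60)/(z**2 - 8z + 7)

By polynomial division,
  z**4 - z**3 - 29z**2 + 9z + 180 = (z + 10)(z**3 - 11z**2 + 31z - 21) + (50z**2 - 280z + 390)
  z**3 - 11z**2 + 31z - 21 = ((1/50)z - 27/250)(50z**2 - 280z + 390) + (-(176/25)z + 528/25)
  50z**2 - 280z + 390 = (-(625/88)z + 1625/88)(-(176/25)z + 528/25) + (0)
Last nonzero remainder: -(176/25)z + 528/25. Dividing through by -176/25 gives the monic gcd z - 3.
Cancel z - 3 from numerator and denominator to get the reduced form.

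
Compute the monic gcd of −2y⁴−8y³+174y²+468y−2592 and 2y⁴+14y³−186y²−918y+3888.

y³−2y²−75y+216

Apply the Euclidean algorithm:
  −2y⁴−8y³+174y²+468y−2592 = (−1)(2y⁴+14y³−186y²−918y+3888) + (6y³−12y²−450y+1296)
  2y⁴+14y³−186y²−918y+3888 = ((1/3)y+3)(6y³−12y²−450y+1296) + (0)
Last nonzero remainder: 6y³−12y²−450y+1296. Dividing through by 6 gives the monic gcd y³−2y²−75y+216.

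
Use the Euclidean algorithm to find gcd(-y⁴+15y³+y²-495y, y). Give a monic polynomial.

Apply the Euclidean algorithm:
  -y⁴+15y³+y²-495y = (-y³+15y²+y-495)(y) + (0)
The last nonzero remainder y is already monic.

y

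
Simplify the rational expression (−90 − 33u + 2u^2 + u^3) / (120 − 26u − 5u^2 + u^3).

By polynomial division,
  u^3 + 2u^2 − 33u − 90 = (u^3 − 5u^2 − 26u + 120) + (7u^2 − 7u − 210)
  u^3 − 5u^2 − 26u + 120 = ((1/7)u − 4/7)(7u^2 − 7u − 210) + (0)
Last nonzero remainder: 7u^2 − 7u − 210. Dividing through by 7 gives the monic gcd u^2 − u − 30.
Cancel u^2 − u − 30 from numerator and denominator to get the reduced form.

(3 + u)/(−4 + u)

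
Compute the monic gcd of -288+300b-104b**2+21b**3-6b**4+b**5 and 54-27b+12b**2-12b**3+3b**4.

Apply the Euclidean algorithm:
  b**5-6b**4+21b**3-104b**2+300b-288 = ((1/3)b-2/3)(3b**4-12b**3+12b**2-27b+54) + (9b**3-87b**2+264b-252)
  3b**4-12b**3+12b**2-27b+54 = ((1/3)b+17/9)(9b**3-87b**2+264b-252) + ((265/3)b**2-(1325/3)b+530)
  9b**3-87b**2+264b-252 = ((27/265)b-126/265)((265/3)b**2-(1325/3)b+530) + (0)
Last nonzero remainder: (265/3)b**2-(1325/3)b+530. Dividing through by 265/3 gives the monic gcd b**2-5b+6.

6-5b+b**2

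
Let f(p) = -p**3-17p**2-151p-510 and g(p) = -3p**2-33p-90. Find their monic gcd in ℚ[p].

Euclidean algorithm in ℚ[p]:
  -p**3-17p**2-151p-510 = ((1/3)p+2)(-3p**2-33p-90) + (-55p-330)
  -3p**2-33p-90 = ((3/55)p+3/11)(-55p-330) + (0)
Last nonzero remainder: -55p-330. Dividing through by -55 gives the monic gcd p+6.

p+6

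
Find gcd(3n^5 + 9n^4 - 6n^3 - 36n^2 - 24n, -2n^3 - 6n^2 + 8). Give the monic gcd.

n^2 + 4n + 4

Apply the Euclidean algorithm:
  3n^5 + 9n^4 - 6n^3 - 36n^2 - 24n = (-(3/2)n^2 + 3)(-2n^3 - 6n^2 + 8) + (-6n^2 - 24n - 24)
  -2n^3 - 6n^2 + 8 = ((1/3)n - 1/3)(-6n^2 - 24n - 24) + (0)
Last nonzero remainder: -6n^2 - 24n - 24. Dividing through by -6 gives the monic gcd n^2 + 4n + 4.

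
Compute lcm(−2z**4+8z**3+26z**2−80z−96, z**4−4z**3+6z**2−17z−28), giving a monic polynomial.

z**6−5z**5−2z**4+25z**3−83z**2+232z+336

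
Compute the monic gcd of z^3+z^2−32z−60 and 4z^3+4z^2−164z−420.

z+5

Apply the Euclidean algorithm:
  z^3+z^2−32z−60 = (1/4)(4z^3+4z^2−164z−420) + (9z+45)
  4z^3+4z^2−164z−420 = ((4/9)z^2−(16/9)z−28/3)(9z+45) + (0)
Last nonzero remainder: 9z+45. Dividing through by 9 gives the monic gcd z+5.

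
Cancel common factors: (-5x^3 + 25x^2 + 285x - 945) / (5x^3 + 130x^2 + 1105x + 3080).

Repeated division with remainder:
  -5x^3 + 25x^2 + 285x - 945 = (-1)(5x^3 + 130x^2 + 1105x + 3080) + (155x^2 + 1390x + 2135)
  5x^3 + 130x^2 + 1105x + 3080 = ((1/31)x + 528/961)(155x^2 + 1390x + 2135) + ((261800/961)x + 1832600/961)
  155x^2 + 1390x + 2135 = ((29791/52360)x + 58621/52360)((261800/961)x + 1832600/961) + (0)
Last nonzero remainder: (261800/961)x + 1832600/961. Dividing through by 261800/961 gives the monic gcd x + 7.
Cancel x + 7 from numerator and denominator to get the reduced form.

(-x^2 + 12x - 27)/(x^2 + 19x + 88)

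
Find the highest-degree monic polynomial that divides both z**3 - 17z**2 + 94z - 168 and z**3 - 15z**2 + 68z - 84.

z**2 - 13z + 42

By polynomial division,
  z**3 - 17z**2 + 94z - 168 = (z**3 - 15z**2 + 68z - 84) + (-2z**2 + 26z - 84)
  z**3 - 15z**2 + 68z - 84 = (-(1/2)z + 1)(-2z**2 + 26z - 84) + (0)
Last nonzero remainder: -2z**2 + 26z - 84. Dividing through by -2 gives the monic gcd z**2 - 13z + 42.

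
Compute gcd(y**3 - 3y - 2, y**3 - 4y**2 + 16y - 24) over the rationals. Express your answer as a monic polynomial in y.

By polynomial division,
  y**3 - 3y - 2 = (y**3 - 4y**2 + 16y - 24) + (4y**2 - 19y + 22)
  y**3 - 4y**2 + 16y - 24 = ((1/4)y + 3/16)(4y**2 - 19y + 22) + ((225/16)y - 225/8)
  4y**2 - 19y + 22 = ((64/225)y - 176/225)((225/16)y - 225/8) + (0)
Last nonzero remainder: (225/16)y - 225/8. Dividing through by 225/16 gives the monic gcd y - 2.

y - 2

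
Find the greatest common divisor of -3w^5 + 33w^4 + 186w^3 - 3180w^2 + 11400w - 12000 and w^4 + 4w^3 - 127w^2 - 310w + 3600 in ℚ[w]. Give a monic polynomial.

Apply the Euclidean algorithm:
  -3w^5 + 33w^4 + 186w^3 - 3180w^2 + 11400w - 12000 = (-3w + 45)(w^4 + 4w^3 - 127w^2 - 310w + 3600) + (-375w^3 + 1605w^2 + 36150w - 174000)
  w^4 + 4w^3 - 127w^2 - 310w + 3600 = (-(1/375)w - 69/3125)(-375w^3 + 1605w^2 + 36150w - 174000) + ((3024/625)w^2 + (3024/125)w - 6048/25)
  -375w^3 + 1605w^2 + 36150w - 174000 = (-(78125/1008)w + 90625/126)((3024/625)w^2 + (3024/125)w - 6048/25) + (0)
Last nonzero remainder: (3024/625)w^2 + (3024/125)w - 6048/25. Dividing through by 3024/625 gives the monic gcd w^2 + 5w - 50.

w^2 + 5w - 50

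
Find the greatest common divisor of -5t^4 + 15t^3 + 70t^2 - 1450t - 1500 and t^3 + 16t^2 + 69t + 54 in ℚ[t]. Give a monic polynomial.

t^2 + 7t + 6

By polynomial division,
  -5t^4 + 15t^3 + 70t^2 - 1450t - 1500 = (-5t + 95)(t^3 + 16t^2 + 69t + 54) + (-1105t^2 - 7735t - 6630)
  t^3 + 16t^2 + 69t + 54 = (-(1/1105)t - 9/1105)(-1105t^2 - 7735t - 6630) + (0)
Last nonzero remainder: -1105t^2 - 7735t - 6630. Dividing through by -1105 gives the monic gcd t^2 + 7t + 6.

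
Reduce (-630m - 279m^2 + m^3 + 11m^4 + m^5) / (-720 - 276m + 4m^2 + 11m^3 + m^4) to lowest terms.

By polynomial division,
  m^5 + 11m^4 + m^3 - 279m^2 - 630m = (m)(m^4 + 11m^3 + 4m^2 - 276m - 720) + (-3m^3 - 3m^2 + 90m)
  m^4 + 11m^3 + 4m^2 - 276m - 720 = (-(1/3)m - 10/3)(-3m^3 - 3m^2 + 90m) + (24m^2 + 24m - 720)
  -3m^3 - 3m^2 + 90m = (-(1/8)m)(24m^2 + 24m - 720) + (0)
Last nonzero remainder: 24m^2 + 24m - 720. Dividing through by 24 gives the monic gcd m^2 + m - 30.
Cancel m^2 + m - 30 from numerator and denominator to get the reduced form.

(21m + 10m^2 + m^3)/(24 + 10m + m^2)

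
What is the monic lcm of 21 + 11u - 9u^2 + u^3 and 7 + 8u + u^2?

Repeated division with remainder:
  u^3 - 9u^2 + 11u + 21 = (u - 17)(u^2 + 8u + 7) + (140u + 140)
  u^2 + 8u + 7 = ((1/140)u + 1/20)(140u + 140) + (0)
Last nonzero remainder: 140u + 140. Dividing through by 140 gives the monic gcd u + 1.
Then lcm(f, g) = f·g / gcd(f, g); expanding and making the result monic gives the answer.

147 + 98u - 52u^2 - 2u^3 + u^4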